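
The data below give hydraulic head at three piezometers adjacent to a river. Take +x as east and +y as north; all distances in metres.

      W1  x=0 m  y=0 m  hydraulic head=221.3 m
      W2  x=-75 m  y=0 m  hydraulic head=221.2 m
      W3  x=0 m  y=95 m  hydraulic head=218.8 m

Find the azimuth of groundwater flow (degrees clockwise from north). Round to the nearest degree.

357°

∂h/∂x = (221.2 − 221.3) / (-75 − 0) = +0.001333
∂h/∂y = (218.8 − 221.3) / (95 − 0) = -0.02632
Flow direction (−∇h) has components (-0.001333 E, +0.02632 N).
Azimuth = atan2(E, N) = atan2(-0.001333, +0.02632) = 357.1° ≈ 357°.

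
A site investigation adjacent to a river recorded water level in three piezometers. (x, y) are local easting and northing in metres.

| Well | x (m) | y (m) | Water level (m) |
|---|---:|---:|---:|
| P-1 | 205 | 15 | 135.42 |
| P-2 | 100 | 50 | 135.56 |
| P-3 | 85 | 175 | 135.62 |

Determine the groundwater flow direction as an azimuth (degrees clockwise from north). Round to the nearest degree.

105°

With h = a·x + b·y + c and P-1 as origin, the differences give:
  (-105)·a + 35·b = +0.14
  (-120)·a + 160·b = +0.20
Eliminate b (×160 and ×35, subtract): -12600·a = 15.400 → a = ∂h/∂x = -0.001222
Back-substitute: b = ∂h/∂y = +0.0003333.
Flow direction (−∇h) has components (+0.001222 E, -0.0003333 N).
Azimuth = atan2(E, N) = atan2(+0.001222, -0.0003333) = 105.3° ≈ 105°.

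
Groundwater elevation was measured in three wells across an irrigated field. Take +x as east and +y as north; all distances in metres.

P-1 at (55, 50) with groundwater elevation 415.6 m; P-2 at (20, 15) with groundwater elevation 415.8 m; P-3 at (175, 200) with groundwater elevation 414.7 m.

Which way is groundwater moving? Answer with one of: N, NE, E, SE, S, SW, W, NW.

N

Taking P-1 as reference: P-2−P-1 = (-35, -35, +0.2); P-3−P-1 = (120, 150, -0.9).
Determinant of the coordinate differences = (-35)·150 − 120·(-35) = -1050.
∂h/∂x = [(+0.2)·150 − (-0.9)·(-35)] / -1050 = +0.001429
∂h/∂y = [(-35)·(-0.9) − 120·(+0.2)] / -1050 = -0.007143
Flow = −∇h = (-0.001429 east, +0.007143 north), which points north.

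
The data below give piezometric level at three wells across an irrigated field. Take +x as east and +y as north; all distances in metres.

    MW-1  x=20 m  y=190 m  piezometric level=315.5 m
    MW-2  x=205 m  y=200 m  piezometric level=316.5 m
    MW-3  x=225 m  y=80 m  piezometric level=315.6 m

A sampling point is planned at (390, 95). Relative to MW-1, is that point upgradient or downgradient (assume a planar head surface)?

Differences from MW-1: to MW-2 (Δx, Δy, Δh) = (185, 10, +1.0); to MW-3 = (205, -110, +0.1).
Determinant of the coordinate differences = 185·(-110) − 205·10 = -22400.
∂h/∂x = [(+1.0)·(-110) − (+0.1)·10] / -22400 = +0.004955
∂h/∂y = [185·(+0.1) − 205·(+1.0)] / -22400 = +0.008326
Head at (390, 95) = 315.5 + (+0.004955)·(370) + (+0.008326)·(-95) = 316.54 m.
That is higher than the 315.5 m at MW-1, so the point is upgradient.

upgradient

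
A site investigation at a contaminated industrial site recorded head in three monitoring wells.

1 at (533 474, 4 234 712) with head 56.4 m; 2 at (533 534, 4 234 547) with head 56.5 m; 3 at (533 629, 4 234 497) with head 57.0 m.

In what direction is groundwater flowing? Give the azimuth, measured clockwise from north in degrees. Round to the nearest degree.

Three-point gradient (reference 1): Δ to 2 = (60, -165, +0.1), Δ to 3 = (155, -215, +0.6).
∂h/∂x = +0.006114, ∂h/∂y = +0.001617 (det = 12675).
Flow direction (−∇h) has components (-0.006114 E, -0.001617 N).
Azimuth = atan2(E, N) = atan2(-0.006114, -0.001617) = 255.2° ≈ 255°.

255°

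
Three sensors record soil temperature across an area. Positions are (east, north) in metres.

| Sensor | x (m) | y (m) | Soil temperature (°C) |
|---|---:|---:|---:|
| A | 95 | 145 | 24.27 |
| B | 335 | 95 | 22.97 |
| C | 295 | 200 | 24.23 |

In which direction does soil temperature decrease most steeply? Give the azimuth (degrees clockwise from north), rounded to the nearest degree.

With T = a·x + b·y + c and A as origin, the differences give:
  240·a + (-50)·b = -1.30
  200·a + 55·b = -0.04
Eliminate b (×55 and ×(-50), subtract): 23200·a = -73.500 → a = ∂T/∂x = -0.003168
Back-substitute: b = ∂T/∂y = +0.01079.
Steepest decrease is along −∇f: components (+0.003168 E, -0.01079 N).
Azimuth = atan2(+0.003168, -0.01079) = 163.6° ≈ 164°.

164°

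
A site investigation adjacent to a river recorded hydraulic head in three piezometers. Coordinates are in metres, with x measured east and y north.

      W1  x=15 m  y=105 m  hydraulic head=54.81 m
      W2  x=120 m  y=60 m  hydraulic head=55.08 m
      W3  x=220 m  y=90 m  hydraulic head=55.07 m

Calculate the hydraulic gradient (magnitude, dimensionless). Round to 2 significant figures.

0.0038

Three-point gradient (reference W1): Δ to W2 = (105, -45, +0.27), Δ to W3 = (205, -15, +0.26).
∂h/∂x = +0.0010000, ∂h/∂y = -0.003667 (det = 7650).
|∇h| = √(0.0010000² + -0.003667²) = 0.003801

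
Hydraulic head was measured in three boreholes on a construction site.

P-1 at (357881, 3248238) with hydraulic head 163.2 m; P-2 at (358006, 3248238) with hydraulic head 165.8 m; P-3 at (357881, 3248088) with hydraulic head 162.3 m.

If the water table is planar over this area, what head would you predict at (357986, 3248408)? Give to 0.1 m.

∂h/∂x = (165.8 − 163.2) / (358006 − 357881) = +0.02080
∂h/∂y = (162.3 − 163.2) / (3248088 − 3248238) = +0.006000
h(357986, 3248408) = 163.2 + (+0.02080)·(105) + (+0.006000)·(170) = 163.2 +2.184 +1.020 = 166.404 m.

166.4 m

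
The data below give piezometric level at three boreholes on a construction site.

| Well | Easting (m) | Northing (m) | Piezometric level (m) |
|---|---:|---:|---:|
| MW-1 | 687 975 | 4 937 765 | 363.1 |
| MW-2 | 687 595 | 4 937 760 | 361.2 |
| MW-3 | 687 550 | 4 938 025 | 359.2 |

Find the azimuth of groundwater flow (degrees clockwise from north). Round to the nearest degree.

323°

Taking MW-1 as reference: MW-2−MW-1 = (-380, -5, -1.9); MW-3−MW-1 = (-425, 260, -3.9).
Solve a·Δx + b·Δy = Δh: det = (-380)·260 − (-425)·(-5) = -100925.
∂h/∂x = [(-1.9)·260 − (-3.9)·(-5)] / -100925 = +0.005088
∂h/∂y = [(-380)·(-3.9) − (-425)·(-1.9)] / -100925 = -0.006683
Flow direction (−∇h) has components (-0.005088 E, +0.006683 N).
Azimuth = atan2(E, N) = atan2(-0.005088, +0.006683) = 322.7° ≈ 323°.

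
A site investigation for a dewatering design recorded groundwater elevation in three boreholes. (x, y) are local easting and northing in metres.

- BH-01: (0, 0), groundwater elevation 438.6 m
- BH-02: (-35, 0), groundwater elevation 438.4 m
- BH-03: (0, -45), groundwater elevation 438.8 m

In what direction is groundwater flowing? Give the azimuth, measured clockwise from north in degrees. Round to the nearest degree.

∂h/∂x = (438.4 − 438.6) / (-35 − 0) = +0.005714
∂h/∂y = (438.8 − 438.6) / (-45 − 0) = -0.004444
Flow direction (−∇h) has components (-0.005714 E, +0.004444 N).
Azimuth = atan2(E, N) = atan2(-0.005714, +0.004444) = 307.9° ≈ 308°.

308°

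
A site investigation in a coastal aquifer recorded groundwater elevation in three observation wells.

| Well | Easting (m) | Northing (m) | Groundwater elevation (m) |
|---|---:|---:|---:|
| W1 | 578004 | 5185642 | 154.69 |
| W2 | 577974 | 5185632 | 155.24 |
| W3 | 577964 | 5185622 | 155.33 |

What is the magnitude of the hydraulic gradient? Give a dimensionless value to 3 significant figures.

0.0269

With h = a·x + b·y + c and W1 as origin, the differences give:
  (-30)·a + (-10)·b = +0.55
  (-40)·a + (-20)·b = +0.64
Eliminate b (×(-20) and ×(-10), subtract): 200·a = -4.600 → a = ∂h/∂x = -0.02300
Back-substitute: b = ∂h/∂y = +0.01400.
|∇h| = √(-0.02300² + 0.01400²) = 0.02693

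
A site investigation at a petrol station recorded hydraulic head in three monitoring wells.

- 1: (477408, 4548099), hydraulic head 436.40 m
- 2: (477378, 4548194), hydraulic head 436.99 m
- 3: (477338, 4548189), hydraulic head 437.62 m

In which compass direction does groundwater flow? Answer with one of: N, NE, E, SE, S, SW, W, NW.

Taking 1 as reference: 2−1 = (-30, 95, +0.59); 3−1 = (-70, 90, +1.22).
Solve a·Δx + b·Δy = Δh: det = (-30)·90 − (-70)·95 = 3950.
∂h/∂x = [(+0.59)·90 − (+1.22)·95] / 3950 = -0.01590
∂h/∂y = [(-30)·(+1.22) − (-70)·(+0.59)] / 3950 = +0.001190
Flow = −∇h = (+0.01590 east, -0.001190 north), which points east.

E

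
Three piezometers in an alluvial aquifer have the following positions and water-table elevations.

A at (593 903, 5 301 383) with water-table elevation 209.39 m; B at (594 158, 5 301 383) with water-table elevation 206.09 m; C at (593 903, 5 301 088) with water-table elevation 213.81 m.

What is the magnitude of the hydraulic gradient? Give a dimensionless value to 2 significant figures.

∂h/∂x = (206.09 − 209.39) / (594158 − 593903) = -0.01294
∂h/∂y = (213.81 − 209.39) / (5301088 − 5301383) = -0.01498
|∇h| = √(-0.01294² + -0.01498²) = 0.0198

0.020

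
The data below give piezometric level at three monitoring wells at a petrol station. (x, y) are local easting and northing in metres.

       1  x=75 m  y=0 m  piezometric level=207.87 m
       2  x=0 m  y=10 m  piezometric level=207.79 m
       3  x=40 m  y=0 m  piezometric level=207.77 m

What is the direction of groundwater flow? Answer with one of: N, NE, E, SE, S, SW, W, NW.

S

Differences from 1: to 2 (Δx, Δy, Δh) = (-75, 10, -0.08); to 3 = (-35, 0, -0.10).
Determinant of the coordinate differences = (-75)·0 − (-35)·10 = 350.
∂h/∂x = [(-0.08)·0 − (-0.10)·10] / 350 = +0.002857
∂h/∂y = [(-75)·(-0.10) − (-35)·(-0.08)] / 350 = +0.01343
Flow = −∇h = (-0.002857 east, -0.01343 north), which points south.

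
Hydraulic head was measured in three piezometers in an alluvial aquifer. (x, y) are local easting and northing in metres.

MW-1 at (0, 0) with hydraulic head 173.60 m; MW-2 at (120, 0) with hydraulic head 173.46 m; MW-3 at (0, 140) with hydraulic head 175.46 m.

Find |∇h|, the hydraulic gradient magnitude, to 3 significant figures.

0.0133

∂h/∂x = (173.46 − 173.60) / (120 − 0) = -0.001167
∂h/∂y = (175.46 − 173.60) / (140 − 0) = +0.01329
|∇h| = √(-0.001167² + 0.01329²) = 0.01334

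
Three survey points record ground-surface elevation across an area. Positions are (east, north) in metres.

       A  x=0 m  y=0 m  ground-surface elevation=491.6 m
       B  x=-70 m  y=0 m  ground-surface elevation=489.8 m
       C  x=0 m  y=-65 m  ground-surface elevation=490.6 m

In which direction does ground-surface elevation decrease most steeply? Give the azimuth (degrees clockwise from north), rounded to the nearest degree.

∂z/∂x = (489.8 − 491.6) / (-70 − 0) = +0.02571
∂z/∂y = (490.6 − 491.6) / (-65 − 0) = +0.01538
Steepest decrease is along −∇f: components (-0.02571 E, -0.01538 N).
Azimuth = atan2(-0.02571, -0.01538) = 239.1° ≈ 239°.

239°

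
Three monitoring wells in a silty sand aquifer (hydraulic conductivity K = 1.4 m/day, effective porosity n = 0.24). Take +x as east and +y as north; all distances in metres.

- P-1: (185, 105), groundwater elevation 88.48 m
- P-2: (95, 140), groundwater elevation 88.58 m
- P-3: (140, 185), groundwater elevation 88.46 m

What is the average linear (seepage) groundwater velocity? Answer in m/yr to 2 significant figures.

Differences from P-1: to P-2 (Δx, Δy, Δh) = (-90, 35, +0.10); to P-3 = (-45, 80, -0.02).
Solve a·Δx + b·Δy = Δh: det = (-90)·80 − (-45)·35 = -5625.
∂h/∂x = [(+0.10)·80 − (-0.02)·35] / -5625 = -0.001547
∂h/∂y = [(-90)·(-0.02) − (-45)·(+0.10)] / -5625 = -0.001120
|∇h| = √(-0.001547² + -0.001120²) = 0.00191
Seepage velocity v = K·i/n = 1.4 × 0.00191 / 0.24 = 0.01114 m/day = 4.069 m/yr.

4.1 m/yr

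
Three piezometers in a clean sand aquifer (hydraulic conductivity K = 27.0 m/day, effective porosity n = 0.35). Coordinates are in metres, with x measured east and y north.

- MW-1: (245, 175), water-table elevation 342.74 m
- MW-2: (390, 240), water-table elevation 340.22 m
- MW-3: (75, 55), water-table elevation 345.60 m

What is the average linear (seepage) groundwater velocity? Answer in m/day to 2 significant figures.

With h = a·x + b·y + c and MW-1 as origin, the differences give:
  145·a + 65·b = -2.52
  (-170)·a + (-120)·b = +2.86
Eliminate b (×(-120) and ×65, subtract): -6350·a = 116.500 → a = ∂h/∂x = -0.01835
Back-substitute: b = ∂h/∂y = +0.002157.
|∇h| = √(-0.01835² + 0.002157²) = 0.01848
Seepage velocity v = K·i/n = 27.0 × 0.01848 / 0.35 = 1.426 m/day.

1.4 m/day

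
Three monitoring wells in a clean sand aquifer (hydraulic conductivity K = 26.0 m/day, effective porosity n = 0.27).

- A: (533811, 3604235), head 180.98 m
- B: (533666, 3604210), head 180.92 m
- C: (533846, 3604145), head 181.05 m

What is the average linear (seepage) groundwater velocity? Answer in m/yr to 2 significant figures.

27 m/yr

Taking A as reference: B−A = (-145, -25, -0.06); C−A = (35, -90, +0.07).
Solve a·Δx + b·Δy = Δh: det = (-145)·(-90) − 35·(-25) = 13925.
∂h/∂x = [(-0.06)·(-90) − (+0.07)·(-25)] / 13925 = +0.0005135
∂h/∂y = [(-145)·(+0.07) − 35·(-0.06)] / 13925 = -0.0005781
|∇h| = √(0.0005135² + -0.0005781²) = 0.0007732
Seepage velocity v = K·i/n = 26.0 × 0.0007732 / 0.27 = 0.07446 m/day = 27.2 m/yr.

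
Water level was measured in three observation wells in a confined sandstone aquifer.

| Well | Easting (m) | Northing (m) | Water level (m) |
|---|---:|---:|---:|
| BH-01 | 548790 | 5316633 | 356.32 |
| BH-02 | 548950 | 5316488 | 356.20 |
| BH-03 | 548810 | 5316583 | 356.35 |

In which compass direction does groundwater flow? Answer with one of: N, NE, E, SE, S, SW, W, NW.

NE

With h = a·x + b·y + c and BH-01 as origin, the differences give:
  160·a + (-145)·b = -0.12
  20·a + (-50)·b = +0.03
Eliminate b (×(-50) and ×(-145), subtract): -5100·a = 10.350 → a = ∂h/∂x = -0.002029
Back-substitute: b = ∂h/∂y = -0.001412.
Flow = −∇h = (+0.002029 east, +0.001412 north), which points northeast.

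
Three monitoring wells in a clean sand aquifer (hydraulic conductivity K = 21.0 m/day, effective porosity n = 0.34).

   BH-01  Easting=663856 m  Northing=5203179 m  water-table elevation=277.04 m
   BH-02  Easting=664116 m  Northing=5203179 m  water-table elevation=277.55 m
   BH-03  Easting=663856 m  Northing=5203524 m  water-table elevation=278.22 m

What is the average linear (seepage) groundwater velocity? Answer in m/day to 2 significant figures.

∂h/∂x = (277.55 − 277.04) / (664116 − 663856) = +0.001962
∂h/∂y = (278.22 − 277.04) / (5203524 − 5203179) = +0.003420
|∇h| = √(0.001962² + 0.003420²) = 0.003943
Seepage velocity v = K·i/n = 21.0 × 0.003943 / 0.34 = 0.2435 m/day.

0.24 m/day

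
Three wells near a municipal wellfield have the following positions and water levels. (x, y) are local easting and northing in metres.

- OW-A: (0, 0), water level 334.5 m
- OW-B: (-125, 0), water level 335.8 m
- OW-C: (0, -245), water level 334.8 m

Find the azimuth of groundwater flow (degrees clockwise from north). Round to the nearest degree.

∂h/∂x = (335.8 − 334.5) / (-125 − 0) = -0.01040
∂h/∂y = (334.8 − 334.5) / (-245 − 0) = -0.001224
Flow direction (−∇h) has components (+0.01040 E, +0.001224 N).
Azimuth = atan2(E, N) = atan2(+0.01040, +0.001224) = 83.3° ≈ 083°.

083°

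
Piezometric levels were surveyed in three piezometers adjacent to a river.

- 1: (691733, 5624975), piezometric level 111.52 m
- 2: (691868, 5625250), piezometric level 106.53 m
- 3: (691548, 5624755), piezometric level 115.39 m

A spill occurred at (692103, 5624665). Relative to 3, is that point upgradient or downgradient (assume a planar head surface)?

Taking 1 as reference: 2−1 = (135, 275, -4.99); 3−1 = (-185, -220, +3.87).
Determinant of the coordinate differences = 135·(-220) − (-185)·275 = 21175.
∂h/∂x = [(-4.99)·(-220) − (+3.87)·275] / 21175 = +0.001584
∂h/∂y = [135·(+3.87) − (-185)·(-4.99)] / 21175 = -0.01892
Head at (692103, 5624665) = 111.52 + (+0.001584)·(370) + (-0.01892)·(-310) = 117.97 m.
That is higher than the 115.39 m at 3, so the point is upgradient.

upgradient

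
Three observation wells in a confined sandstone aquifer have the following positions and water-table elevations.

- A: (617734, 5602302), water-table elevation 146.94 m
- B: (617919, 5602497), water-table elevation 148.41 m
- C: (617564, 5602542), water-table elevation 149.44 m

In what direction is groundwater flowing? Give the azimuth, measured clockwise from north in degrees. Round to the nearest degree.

169°

With h = a·x + b·y + c and A as origin, the differences give:
  185·a + 195·b = +1.47
  (-170)·a + 240·b = +2.50
Eliminate b (×240 and ×195, subtract): 77550·a = -134.700 → a = ∂h/∂x = -0.001737
Back-substitute: b = ∂h/∂y = +0.009186.
Flow direction (−∇h) has components (+0.001737 E, -0.009186 N).
Azimuth = atan2(E, N) = atan2(+0.001737, -0.009186) = 169.3° ≈ 169°.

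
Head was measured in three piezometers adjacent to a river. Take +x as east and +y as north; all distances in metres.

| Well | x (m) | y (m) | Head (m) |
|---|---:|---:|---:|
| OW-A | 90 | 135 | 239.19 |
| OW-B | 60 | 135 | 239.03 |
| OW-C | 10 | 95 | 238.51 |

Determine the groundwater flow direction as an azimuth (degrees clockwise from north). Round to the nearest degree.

Differences from OW-A: to OW-B (Δx, Δy, Δh) = (-30, 0, -0.16); to OW-C = (-80, -40, -0.68).
Determinant of the coordinate differences = (-30)·(-40) − (-80)·0 = 1200.
∂h/∂x = [(-0.16)·(-40) − (-0.68)·0] / 1200 = +0.005333
∂h/∂y = [(-30)·(-0.68) − (-80)·(-0.16)] / 1200 = +0.006333
Flow direction (−∇h) has components (-0.005333 E, -0.006333 N).
Azimuth = atan2(E, N) = atan2(-0.005333, -0.006333) = 220.1° ≈ 220°.

220°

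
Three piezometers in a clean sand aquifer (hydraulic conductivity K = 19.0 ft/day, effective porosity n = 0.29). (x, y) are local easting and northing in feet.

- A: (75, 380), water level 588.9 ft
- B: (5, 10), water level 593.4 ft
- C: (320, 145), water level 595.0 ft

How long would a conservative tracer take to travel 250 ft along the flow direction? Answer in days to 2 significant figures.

Differences from A: to B (Δx, Δy, Δh) = (-70, -370, +4.5); to C = (245, -235, +6.1).
Determinant of the coordinate differences = (-70)·(-235) − 245·(-370) = 107100.
∂h/∂x = [(+4.5)·(-235) − (+6.1)·(-370)] / 107100 = +0.01120
∂h/∂y = [(-70)·(+6.1) − 245·(+4.5)] / 107100 = -0.01428
|∇h| = √(0.01120² + -0.01428²) = 0.01815
Seepage velocity v = K·i/n = 19.0 × 0.01815 / 0.29 = 1.189 ft/day.
t = 250 / 1.189 = 210.3 days.

210 days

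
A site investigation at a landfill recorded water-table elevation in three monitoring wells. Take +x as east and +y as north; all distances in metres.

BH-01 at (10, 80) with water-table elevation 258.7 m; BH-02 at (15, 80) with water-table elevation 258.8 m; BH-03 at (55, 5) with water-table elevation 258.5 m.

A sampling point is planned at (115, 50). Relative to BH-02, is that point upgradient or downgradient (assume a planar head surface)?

Differences from BH-01: to BH-02 (Δx, Δy, Δh) = (5, 0, +0.1); to BH-03 = (45, -75, -0.2).
Determinant of the coordinate differences = 5·(-75) − 45·0 = -375.
∂h/∂x = [(+0.1)·(-75) − (-0.2)·0] / -375 = +0.02000
∂h/∂y = [5·(-0.2) − 45·(+0.1)] / -375 = +0.01467
Head at (115, 50) = 258.7 + (+0.02000)·(105) + (+0.01467)·(-30) = 260.36 m.
That is higher than the 258.8 m at BH-02, so the point is upgradient.

upgradient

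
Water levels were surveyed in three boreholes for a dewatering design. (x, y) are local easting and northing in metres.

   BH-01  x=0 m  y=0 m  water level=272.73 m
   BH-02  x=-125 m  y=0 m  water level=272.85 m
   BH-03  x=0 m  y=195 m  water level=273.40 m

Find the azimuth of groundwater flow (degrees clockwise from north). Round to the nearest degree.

∂h/∂x = (272.85 − 272.73) / (-125 − 0) = -0.0009600
∂h/∂y = (273.40 − 272.73) / (195 − 0) = +0.003436
Flow direction (−∇h) has components (+0.0009600 E, -0.003436 N).
Azimuth = atan2(E, N) = atan2(+0.0009600, -0.003436) = 164.4° ≈ 164°.

164°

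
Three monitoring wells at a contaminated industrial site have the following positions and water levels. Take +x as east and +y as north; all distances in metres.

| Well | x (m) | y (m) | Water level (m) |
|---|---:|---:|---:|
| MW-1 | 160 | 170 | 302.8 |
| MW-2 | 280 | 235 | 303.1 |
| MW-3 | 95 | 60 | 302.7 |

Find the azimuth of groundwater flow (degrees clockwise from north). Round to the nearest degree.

286°

Differences from MW-1: to MW-2 (Δx, Δy, Δh) = (120, 65, +0.3); to MW-3 = (-65, -110, -0.1).
Solve a·Δx + b·Δy = Δh: det = 120·(-110) − (-65)·65 = -8975.
∂h/∂x = [(+0.3)·(-110) − (-0.1)·65] / -8975 = +0.002953
∂h/∂y = [120·(-0.1) − (-65)·(+0.3)] / -8975 = -0.0008357
Flow direction (−∇h) has components (-0.002953 E, +0.0008357 N).
Azimuth = atan2(E, N) = atan2(-0.002953, +0.0008357) = 285.8° ≈ 286°.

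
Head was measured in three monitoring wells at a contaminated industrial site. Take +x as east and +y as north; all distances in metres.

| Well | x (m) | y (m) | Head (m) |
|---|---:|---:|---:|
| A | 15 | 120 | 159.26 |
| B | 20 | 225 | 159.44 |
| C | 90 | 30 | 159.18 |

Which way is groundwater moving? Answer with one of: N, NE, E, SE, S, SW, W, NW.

SW

Differences from A: to B (Δx, Δy, Δh) = (5, 105, +0.18); to C = (75, -90, -0.08).
Determinant of the coordinate differences = 5·(-90) − 75·105 = -8325.
∂h/∂x = [(+0.18)·(-90) − (-0.08)·105] / -8325 = +0.0009369
∂h/∂y = [5·(-0.08) − 75·(+0.18)] / -8325 = +0.001670
Flow = −∇h = (-0.0009369 east, -0.001670 north), which points southwest.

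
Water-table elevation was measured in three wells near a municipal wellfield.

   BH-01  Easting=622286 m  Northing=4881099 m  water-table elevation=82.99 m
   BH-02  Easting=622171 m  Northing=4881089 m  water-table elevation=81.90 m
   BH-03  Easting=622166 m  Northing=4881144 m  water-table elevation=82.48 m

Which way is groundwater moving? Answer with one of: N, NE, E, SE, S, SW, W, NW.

Taking BH-01 as reference: BH-02−BH-01 = (-115, -10, -1.09); BH-03−BH-01 = (-120, 45, -0.51).
Solve a·Δx + b·Δy = Δh: det = (-115)·45 − (-120)·(-10) = -6375.
∂h/∂x = [(-1.09)·45 − (-0.51)·(-10)] / -6375 = +0.008494
∂h/∂y = [(-115)·(-0.51) − (-120)·(-1.09)] / -6375 = +0.01132
Flow = −∇h = (-0.008494 east, -0.01132 north), which points southwest.

SW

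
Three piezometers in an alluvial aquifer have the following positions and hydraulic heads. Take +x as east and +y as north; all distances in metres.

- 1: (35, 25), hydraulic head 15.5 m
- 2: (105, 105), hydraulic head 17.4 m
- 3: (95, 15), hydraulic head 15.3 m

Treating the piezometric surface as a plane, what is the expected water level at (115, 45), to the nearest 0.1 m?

16.0 m

Taking 1 as reference: 2−1 = (70, 80, +1.9); 3−1 = (60, -10, -0.2).
Determinant of the coordinate differences = 70·(-10) − 60·80 = -5500.
∂h/∂x = [(+1.9)·(-10) − (-0.2)·80] / -5500 = +0.0005455
∂h/∂y = [70·(-0.2) − 60·(+1.9)] / -5500 = +0.02327
h(115, 45) = 15.5 + (+0.0005455)·(80) + (+0.02327)·(20) = 15.5 +0.044 +0.465 = 16.009 m.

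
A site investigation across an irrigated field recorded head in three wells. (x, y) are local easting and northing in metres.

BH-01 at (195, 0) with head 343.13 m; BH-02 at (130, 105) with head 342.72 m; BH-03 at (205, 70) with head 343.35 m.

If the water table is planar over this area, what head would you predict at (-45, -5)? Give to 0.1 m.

With h = a·x + b·y + c and BH-01 as origin, the differences give:
  (-65)·a + 105·b = -0.41
  10·a + 70·b = +0.22
Eliminate b (×70 and ×105, subtract): -5600·a = -51.800 → a = ∂h/∂x = +0.009250
Back-substitute: b = ∂h/∂y = +0.001821.
h(-45, -5) = 343.13 + (+0.009250)·(-240) + (+0.001821)·(-5) = 343.13 -2.220 -0.009 = 340.901 m.

340.9 m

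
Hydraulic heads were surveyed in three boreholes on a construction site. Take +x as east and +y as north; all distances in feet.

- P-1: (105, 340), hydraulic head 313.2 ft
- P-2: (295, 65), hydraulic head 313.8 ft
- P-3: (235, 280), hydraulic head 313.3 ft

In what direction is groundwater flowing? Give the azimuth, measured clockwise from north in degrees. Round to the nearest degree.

Three-point gradient (reference P-1): Δ to P-2 = (190, -275, +0.6), Δ to P-3 = (130, -60, +0.1).
∂h/∂x = -0.0003491, ∂h/∂y = -0.002423 (det = 24350).
Flow direction (−∇h) has components (+0.0003491 E, +0.002423 N).
Azimuth = atan2(E, N) = atan2(+0.0003491, +0.002423) = 8.2° ≈ 008°.

008°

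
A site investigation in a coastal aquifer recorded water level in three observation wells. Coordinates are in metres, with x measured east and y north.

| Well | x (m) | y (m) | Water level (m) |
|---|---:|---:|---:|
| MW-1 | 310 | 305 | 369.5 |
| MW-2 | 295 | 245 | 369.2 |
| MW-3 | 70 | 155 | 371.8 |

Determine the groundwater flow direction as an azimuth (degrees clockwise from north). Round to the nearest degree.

Taking MW-1 as reference: MW-2−MW-1 = (-15, -60, -0.3); MW-3−MW-1 = (-240, -150, +2.3).
Determinant of the coordinate differences = (-15)·(-150) − (-240)·(-60) = -12150.
∂h/∂x = [(-0.3)·(-150) − (+2.3)·(-60)] / -12150 = -0.01506
∂h/∂y = [(-15)·(+2.3) − (-240)·(-0.3)] / -12150 = +0.008765
Flow direction (−∇h) has components (+0.01506 E, -0.008765 N).
Azimuth = atan2(E, N) = atan2(+0.01506, -0.008765) = 120.2° ≈ 120°.

120°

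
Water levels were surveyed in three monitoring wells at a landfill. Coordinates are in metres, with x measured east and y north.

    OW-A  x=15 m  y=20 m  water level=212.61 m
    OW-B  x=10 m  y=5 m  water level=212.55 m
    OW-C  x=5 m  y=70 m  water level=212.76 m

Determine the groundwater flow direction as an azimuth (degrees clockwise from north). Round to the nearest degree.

Three-point gradient (reference OW-A): Δ to OW-B = (-5, -15, -0.06), Δ to OW-C = (-10, 50, +0.15).
∂h/∂x = +0.001875, ∂h/∂y = +0.003375 (det = -400).
Flow direction (−∇h) has components (-0.001875 E, -0.003375 N).
Azimuth = atan2(E, N) = atan2(-0.001875, -0.003375) = 209.1° ≈ 209°.

209°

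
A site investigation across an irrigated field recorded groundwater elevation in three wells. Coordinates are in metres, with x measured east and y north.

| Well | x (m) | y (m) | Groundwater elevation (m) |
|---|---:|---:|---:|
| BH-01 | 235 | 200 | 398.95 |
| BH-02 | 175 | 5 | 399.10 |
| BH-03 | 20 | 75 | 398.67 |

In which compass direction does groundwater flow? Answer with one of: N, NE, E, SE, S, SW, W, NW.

NW

Differences from BH-01: to BH-02 (Δx, Δy, Δh) = (-60, -195, +0.15); to BH-03 = (-215, -125, -0.28).
Determinant of the coordinate differences = (-60)·(-125) − (-215)·(-195) = -34425.
∂h/∂x = [(+0.15)·(-125) − (-0.28)·(-195)] / -34425 = +0.002131
∂h/∂y = [(-60)·(-0.28) − (-215)·(+0.15)] / -34425 = -0.001425
Flow = −∇h = (-0.002131 east, +0.001425 north), which points northwest.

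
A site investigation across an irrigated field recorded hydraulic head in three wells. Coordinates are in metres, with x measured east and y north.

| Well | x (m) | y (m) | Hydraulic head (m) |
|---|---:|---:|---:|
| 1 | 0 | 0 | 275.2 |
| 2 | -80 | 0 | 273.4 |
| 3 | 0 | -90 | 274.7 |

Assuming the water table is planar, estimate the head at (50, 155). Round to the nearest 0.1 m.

∂h/∂x = (273.4 − 275.2) / (-80 − 0) = +0.02250
∂h/∂y = (274.7 − 275.2) / (-90 − 0) = +0.005556
h(50, 155) = 275.2 + (+0.02250)·(50) + (+0.005556)·(155) = 275.2 +1.125 +0.861 = 277.186 m.

277.2 m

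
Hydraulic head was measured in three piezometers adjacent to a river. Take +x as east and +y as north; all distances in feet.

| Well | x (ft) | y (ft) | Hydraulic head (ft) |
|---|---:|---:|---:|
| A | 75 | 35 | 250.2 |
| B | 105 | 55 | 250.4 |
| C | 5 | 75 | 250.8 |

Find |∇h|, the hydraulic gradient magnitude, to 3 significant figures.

Three-point gradient (reference A): Δ to B = (30, 20, +0.2), Δ to C = (-70, 40, +0.6).
∂h/∂x = -0.001538, ∂h/∂y = +0.01231 (det = 2600).
|∇h| = √(-0.001538² + 0.01231²) = 0.01241

0.0124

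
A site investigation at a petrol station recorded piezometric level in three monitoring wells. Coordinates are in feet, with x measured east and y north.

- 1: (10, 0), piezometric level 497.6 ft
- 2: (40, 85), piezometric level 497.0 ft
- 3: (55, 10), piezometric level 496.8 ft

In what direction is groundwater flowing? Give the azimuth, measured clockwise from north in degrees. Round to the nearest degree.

087°

Three-point gradient (reference 1): Δ to 2 = (30, 85, -0.6), Δ to 3 = (45, 10, -0.8).
∂h/∂x = -0.01759, ∂h/∂y = -0.0008511 (det = -3525).
Flow direction (−∇h) has components (+0.01759 E, +0.0008511 N).
Azimuth = atan2(E, N) = atan2(+0.01759, +0.0008511) = 87.2° ≈ 087°.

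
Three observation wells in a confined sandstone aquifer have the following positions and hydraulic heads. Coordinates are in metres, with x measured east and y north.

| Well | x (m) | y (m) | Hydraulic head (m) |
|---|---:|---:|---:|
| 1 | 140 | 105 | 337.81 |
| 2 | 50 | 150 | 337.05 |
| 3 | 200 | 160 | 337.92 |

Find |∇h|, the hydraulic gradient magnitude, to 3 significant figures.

0.00769

With h = a·x + b·y + c and 1 as origin, the differences give:
  (-90)·a + 45·b = -0.76
  60·a + 55·b = +0.11
Eliminate b (×55 and ×45, subtract): -7650·a = -46.750 → a = ∂h/∂x = +0.006111
Back-substitute: b = ∂h/∂y = -0.004667.
|∇h| = √(0.006111² + -0.004667²) = 0.007689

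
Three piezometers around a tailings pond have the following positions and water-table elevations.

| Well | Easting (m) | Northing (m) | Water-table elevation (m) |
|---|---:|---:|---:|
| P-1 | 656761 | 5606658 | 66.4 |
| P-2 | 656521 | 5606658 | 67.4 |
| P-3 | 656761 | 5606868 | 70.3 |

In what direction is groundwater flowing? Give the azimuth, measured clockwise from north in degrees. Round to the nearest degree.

167°

∂h/∂x = (67.4 − 66.4) / (656521 − 656761) = -0.004167
∂h/∂y = (70.3 − 66.4) / (5606868 − 5606658) = +0.01857
Flow direction (−∇h) has components (+0.004167 E, -0.01857 N).
Azimuth = atan2(E, N) = atan2(+0.004167, -0.01857) = 167.4° ≈ 167°.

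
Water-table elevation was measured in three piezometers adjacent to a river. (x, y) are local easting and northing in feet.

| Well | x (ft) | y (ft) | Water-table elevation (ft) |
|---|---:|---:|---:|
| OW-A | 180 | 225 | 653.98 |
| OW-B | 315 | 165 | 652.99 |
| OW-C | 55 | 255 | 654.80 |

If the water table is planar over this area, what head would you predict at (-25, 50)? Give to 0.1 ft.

654.5 ft

Three-point gradient (reference OW-A): Δ to OW-B = (135, -60, -0.99), Δ to OW-C = (-125, 30, +0.82).
∂h/∂x = -0.005652, ∂h/∂y = +0.003783 (det = -3450).
h(-25, 50) = 653.98 + (-0.005652)·(-205) + (+0.003783)·(-175) = 653.98 +1.159 -0.662 = 654.477 ft.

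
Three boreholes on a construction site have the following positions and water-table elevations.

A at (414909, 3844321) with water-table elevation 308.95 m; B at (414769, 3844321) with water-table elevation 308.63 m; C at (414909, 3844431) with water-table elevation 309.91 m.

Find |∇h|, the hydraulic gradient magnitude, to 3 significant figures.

0.00902

∂h/∂x = (308.63 − 308.95) / (414769 − 414909) = +0.002286
∂h/∂y = (309.91 − 308.95) / (3844431 − 3844321) = +0.008727
|∇h| = √(0.002286² + 0.008727²) = 0.009021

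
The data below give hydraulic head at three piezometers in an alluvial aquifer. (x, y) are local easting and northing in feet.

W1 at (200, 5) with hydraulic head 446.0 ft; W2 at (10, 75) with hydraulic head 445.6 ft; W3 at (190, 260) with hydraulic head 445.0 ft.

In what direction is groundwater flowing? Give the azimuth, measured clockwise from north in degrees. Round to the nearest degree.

350°

Taking W1 as reference: W2−W1 = (-190, 70, -0.4); W3−W1 = (-10, 255, -1.0).
Determinant of the coordinate differences = (-190)·255 − (-10)·70 = -47750.
∂h/∂x = [(-0.4)·255 − (-1.0)·70] / -47750 = +0.0006702
∂h/∂y = [(-190)·(-1.0) − (-10)·(-0.4)] / -47750 = -0.003895
Flow direction (−∇h) has components (-0.0006702 E, +0.003895 N).
Azimuth = atan2(E, N) = atan2(-0.0006702, +0.003895) = 350.2° ≈ 350°.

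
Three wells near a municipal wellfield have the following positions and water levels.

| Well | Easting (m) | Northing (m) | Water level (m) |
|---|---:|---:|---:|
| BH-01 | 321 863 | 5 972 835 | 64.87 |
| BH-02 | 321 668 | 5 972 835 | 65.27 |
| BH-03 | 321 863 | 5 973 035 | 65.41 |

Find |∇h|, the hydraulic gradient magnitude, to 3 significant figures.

0.00339

∂h/∂x = (65.27 − 64.87) / (321668 − 321863) = -0.002051
∂h/∂y = (65.41 − 64.87) / (5973035 − 5972835) = +0.002700
|∇h| = √(-0.002051² + 0.002700²) = 0.003391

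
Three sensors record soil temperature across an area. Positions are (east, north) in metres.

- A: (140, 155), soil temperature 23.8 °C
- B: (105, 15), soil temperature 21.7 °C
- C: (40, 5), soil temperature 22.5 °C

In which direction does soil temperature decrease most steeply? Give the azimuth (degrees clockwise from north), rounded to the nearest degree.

Taking A as reference: B−A = (-35, -140, -2.1); C−A = (-100, -150, -1.3).
Determinant of the coordinate differences = (-35)·(-150) − (-100)·(-140) = -8750.
∂T/∂x = [(-2.1)·(-150) − (-1.3)·(-140)] / -8750 = -0.01520
∂T/∂y = [(-35)·(-1.3) − (-100)·(-2.1)] / -8750 = +0.01880
Steepest decrease is along −∇f: components (+0.01520 E, -0.01880 N).
Azimuth = atan2(+0.01520, -0.01880) = 141.0° ≈ 141°.

141°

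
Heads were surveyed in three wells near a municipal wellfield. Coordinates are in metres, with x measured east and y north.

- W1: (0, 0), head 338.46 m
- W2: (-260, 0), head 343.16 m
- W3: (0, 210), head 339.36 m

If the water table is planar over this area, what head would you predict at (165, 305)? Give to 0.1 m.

336.8 m

∂h/∂x = (343.16 − 338.46) / (-260 − 0) = -0.01808
∂h/∂y = (339.36 − 338.46) / (210 − 0) = +0.004286
h(165, 305) = 338.46 + (-0.01808)·(165) + (+0.004286)·(305) = 338.46 -2.983 +1.307 = 336.784 m.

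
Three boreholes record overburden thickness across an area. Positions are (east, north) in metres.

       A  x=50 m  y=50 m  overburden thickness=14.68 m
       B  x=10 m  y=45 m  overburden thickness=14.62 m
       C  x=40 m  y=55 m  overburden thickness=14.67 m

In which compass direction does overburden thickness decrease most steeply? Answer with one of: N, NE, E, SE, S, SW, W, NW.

Taking A as reference: B−A = (-40, -5, -0.06); C−A = (-10, 5, -0.01).
Determinant of the coordinate differences = (-40)·5 − (-10)·(-5) = -250.
∂d/∂x = [(-0.06)·5 − (-0.01)·(-5)] / -250 = +0.001400
∂d/∂y = [(-40)·(-0.01) − (-10)·(-0.06)] / -250 = +0.0008000
Steepest decrease is along −∇f = (-0.001400 E, -0.0008000 N) → southwest.

SW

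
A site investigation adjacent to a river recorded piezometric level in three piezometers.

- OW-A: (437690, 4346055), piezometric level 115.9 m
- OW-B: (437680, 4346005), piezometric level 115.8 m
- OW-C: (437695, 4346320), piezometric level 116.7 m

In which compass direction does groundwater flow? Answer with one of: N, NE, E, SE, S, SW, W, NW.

SE

Differences from OW-A: to OW-B (Δx, Δy, Δh) = (-10, -50, -0.1); to OW-C = (5, 265, +0.8).
Determinant of the coordinate differences = (-10)·265 − 5·(-50) = -2400.
∂h/∂x = [(-0.1)·265 − (+0.8)·(-50)] / -2400 = -0.005625
∂h/∂y = [(-10)·(+0.8) − 5·(-0.1)] / -2400 = +0.003125
Flow = −∇h = (+0.005625 east, -0.003125 north), which points southeast.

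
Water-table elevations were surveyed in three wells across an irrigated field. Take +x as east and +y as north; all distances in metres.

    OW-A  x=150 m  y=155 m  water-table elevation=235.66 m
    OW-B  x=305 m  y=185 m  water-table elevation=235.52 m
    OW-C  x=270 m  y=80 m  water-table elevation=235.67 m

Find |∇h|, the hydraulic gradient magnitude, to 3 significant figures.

Differences from OW-A: to OW-B (Δx, Δy, Δh) = (155, 30, -0.14); to OW-C = (120, -75, +0.01).
Solve a·Δx + b·Δy = Δh: det = 155·(-75) − 120·30 = -15225.
∂h/∂x = [(-0.14)·(-75) − (+0.01)·30] / -15225 = -0.0006700
∂h/∂y = [155·(+0.01) − 120·(-0.14)] / -15225 = -0.001205
|∇h| = √(-0.0006700² + -0.001205²) = 0.001379

0.00138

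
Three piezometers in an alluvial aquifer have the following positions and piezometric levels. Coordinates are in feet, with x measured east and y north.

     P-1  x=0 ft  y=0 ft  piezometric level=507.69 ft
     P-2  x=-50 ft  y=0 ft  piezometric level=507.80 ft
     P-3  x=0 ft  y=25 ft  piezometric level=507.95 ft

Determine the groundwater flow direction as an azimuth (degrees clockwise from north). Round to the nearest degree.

168°

∂h/∂x = (507.80 − 507.69) / (-50 − 0) = -0.002200
∂h/∂y = (507.95 − 507.69) / (25 − 0) = +0.01040
Flow direction (−∇h) has components (+0.002200 E, -0.01040 N).
Azimuth = atan2(E, N) = atan2(+0.002200, -0.01040) = 168.1° ≈ 168°.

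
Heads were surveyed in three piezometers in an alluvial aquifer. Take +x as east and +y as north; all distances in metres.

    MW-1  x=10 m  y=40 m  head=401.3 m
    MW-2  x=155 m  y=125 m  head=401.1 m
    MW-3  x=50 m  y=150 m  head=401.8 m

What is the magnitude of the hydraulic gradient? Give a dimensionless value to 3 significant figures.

Differences from MW-1: to MW-2 (Δx, Δy, Δh) = (145, 85, -0.2); to MW-3 = (40, 110, +0.5).
Solve a·Δx + b·Δy = Δh: det = 145·110 − 40·85 = 12550.
∂h/∂x = [(-0.2)·110 − (+0.5)·85] / 12550 = -0.005139
∂h/∂y = [145·(+0.5) − 40·(-0.2)] / 12550 = +0.006414
|∇h| = √(-0.005139² + 0.006414²) = 0.008219

0.00822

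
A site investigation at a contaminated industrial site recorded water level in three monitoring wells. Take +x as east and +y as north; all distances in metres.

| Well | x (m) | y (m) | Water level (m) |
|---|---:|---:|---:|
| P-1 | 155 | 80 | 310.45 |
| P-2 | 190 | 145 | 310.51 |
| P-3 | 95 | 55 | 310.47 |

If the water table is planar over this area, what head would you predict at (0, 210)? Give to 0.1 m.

With h = a·x + b·y + c and P-1 as origin, the differences give:
  35·a + 65·b = +0.06
  (-60)·a + (-25)·b = +0.02
Eliminate b (×(-25) and ×65, subtract): 3025·a = -2.800 → a = ∂h/∂x = -0.0009256
Back-substitute: b = ∂h/∂y = +0.001421.
h(0, 210) = 310.45 + (-0.0009256)·(-155) + (+0.001421)·(130) = 310.45 +0.143 +0.185 = 310.778 m.

310.8 m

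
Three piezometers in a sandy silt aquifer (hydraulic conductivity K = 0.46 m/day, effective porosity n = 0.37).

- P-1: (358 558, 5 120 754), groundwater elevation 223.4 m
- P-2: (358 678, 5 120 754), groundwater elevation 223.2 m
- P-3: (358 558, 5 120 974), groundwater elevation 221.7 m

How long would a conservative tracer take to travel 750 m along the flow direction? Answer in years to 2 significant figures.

∂h/∂x = (223.2 − 223.4) / (358678 − 358558) = -0.001667
∂h/∂y = (221.7 − 223.4) / (5120974 − 5120754) = -0.007727
|∇h| = √(-0.001667² + -0.007727²) = 0.007905
Seepage velocity v = K·i/n = 0.46 × 0.007905 / 0.37 = 0.009828 m/day.
t = 750 / 0.009828 = 7.631e+04 days = 209 years.

210 years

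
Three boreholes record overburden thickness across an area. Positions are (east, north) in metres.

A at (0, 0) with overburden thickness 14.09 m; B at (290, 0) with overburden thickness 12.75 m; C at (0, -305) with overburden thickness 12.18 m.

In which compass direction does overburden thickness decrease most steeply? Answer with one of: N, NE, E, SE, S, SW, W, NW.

SE

∂d/∂x = (12.75 − 14.09) / (290 − 0) = -0.004621
∂d/∂y = (12.18 − 14.09) / (-305 − 0) = +0.006262
Steepest decrease is along −∇f = (+0.004621 E, -0.006262 N) → southeast.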